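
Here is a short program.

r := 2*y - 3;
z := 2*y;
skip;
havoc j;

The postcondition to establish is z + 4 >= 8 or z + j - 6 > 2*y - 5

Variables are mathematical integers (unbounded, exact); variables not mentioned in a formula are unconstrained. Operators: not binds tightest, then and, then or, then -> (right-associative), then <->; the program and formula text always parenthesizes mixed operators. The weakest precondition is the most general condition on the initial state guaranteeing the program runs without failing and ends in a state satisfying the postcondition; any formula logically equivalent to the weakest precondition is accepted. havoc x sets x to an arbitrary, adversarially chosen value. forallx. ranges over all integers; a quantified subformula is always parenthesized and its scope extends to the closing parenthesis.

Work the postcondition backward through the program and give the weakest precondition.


Working backward. After the program, the postcondition z + 4 >= 8 or z + j - 6 > 2*y - 5 must hold; in canonical form it is z >= 4 or j + z > 2*y + 1.
Before havoc j: forall j_1. (z >= 4 or j_1 + z > 2*y + 1)
Before skip: forall j_1. (z >= 4 or j_1 + z > 2*y + 1)
Before z := 2*y: forall j_1. (2*y >= 4 or j_1 > 1)
Before r := 2*y - 3: forall j_1. (2*y >= 4 or j_1 > 1)
Answer: WP = forall j_1. (2*y >= 4 or j_1 > 1)


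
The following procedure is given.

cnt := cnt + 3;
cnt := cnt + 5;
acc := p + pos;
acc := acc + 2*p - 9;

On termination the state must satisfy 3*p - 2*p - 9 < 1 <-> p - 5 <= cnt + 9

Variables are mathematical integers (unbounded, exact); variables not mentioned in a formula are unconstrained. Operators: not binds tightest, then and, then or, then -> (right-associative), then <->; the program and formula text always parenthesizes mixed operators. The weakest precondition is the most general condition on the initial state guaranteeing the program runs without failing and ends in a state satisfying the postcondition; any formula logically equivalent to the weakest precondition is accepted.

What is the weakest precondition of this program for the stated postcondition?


Working backward. After the program, the postcondition 3*p - 2*p - 9 < 1 <-> p - 5 <= cnt + 9 must hold; in canonical form it is p < 10 <-> p <= cnt + 14.
Before acc := acc + 2*p - 9: p < 10 <-> p <= cnt + 14
Before acc := p + pos: p < 10 <-> p <= cnt + 14
Before cnt := cnt + 5: p < 10 <-> p <= cnt + 19
Before cnt := cnt + 3: p < 10 <-> p <= cnt + 22
Answer: WP = p < 10 <-> p <= cnt + 22


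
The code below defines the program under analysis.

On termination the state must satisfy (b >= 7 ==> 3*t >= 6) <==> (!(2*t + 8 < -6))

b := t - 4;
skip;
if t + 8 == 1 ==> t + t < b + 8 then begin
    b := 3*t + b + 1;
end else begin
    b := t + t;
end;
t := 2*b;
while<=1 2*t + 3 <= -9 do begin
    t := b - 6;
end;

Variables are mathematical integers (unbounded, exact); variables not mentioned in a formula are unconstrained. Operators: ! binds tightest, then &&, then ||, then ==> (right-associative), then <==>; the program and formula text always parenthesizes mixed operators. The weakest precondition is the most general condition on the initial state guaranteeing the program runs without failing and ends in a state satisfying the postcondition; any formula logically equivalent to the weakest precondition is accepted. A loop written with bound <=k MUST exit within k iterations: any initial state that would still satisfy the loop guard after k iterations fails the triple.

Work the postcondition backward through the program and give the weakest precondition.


Working backward. After the program, the postcondition (b >= 7 ==> 3*t >= 6) <==> (!(2*t + 8 < -6)) must hold; in canonical form it is (b >= 7 ==> 3*t >= 6) <==> (!(2*t < -14)).
Before the loop (bound <=1), unroll the exhaustion recursion (WP_0 = exit-now case; WP_j = one more guarded iteration, up to j = 1):
  WP_0: (!(2*t <= -12)) && ((b >= 7 ==> 3*t >= 6) <==> (!(2*t < -14)))
  WP_1: (2*t <= -12 ==> ((!(2*b <= 0)) && ((b >= 7 ==> 3*b >= 24) <==> (!(2*b < -2))))) && ((!(2*t <= -12)) ==> ((b >= 7 ==> 3*t >= 6) <==> (!(2*t < -14))))
So before the loop: (2*t <= -12 ==> ((!(2*b <= 0)) && ((b >= 7 ==> 3*b >= 24) <==> (!(2*b < -2))))) && ((!(2*t <= -12)) ==> ((b >= 7 ==> 3*t >= 6) <==> (!(2*t < -14))))
Before t := 2*b: (4*b <= -12 ==> ((!(2*b <= 0)) && ((b >= 7 ==> 3*b >= 24) <==> (!(2*b < -2))))) && ((!(4*b <= -12)) ==> ((b >= 7 ==> 6*b >= 6) <==> (!(4*b < -14))))
Then branch requires (4*b + 12*t <= -16 ==> ((!(2*b + 6*t <= -2)) && ((b + 3*t >= 6 ==> 3*b + 9*t >= 21) <==> (!(2*b + 6*t < -4))))) && ((!(4*b + 12*t <= -16)) ==> ((b + 3*t >= 6 ==> 6*b + 18*t >= 0) <==> (!(4*b + 12*t < -18)))); else branch requires (8*t <= -12 ==> ((!(4*t <= 0)) && ((2*t >= 7 ==> 6*t >= 24) <==> (!(4*t < -2))))) && ((!(8*t <= -12)) ==> ((2*t >= 7 ==> 12*t >= 6) <==> (!(8*t < -14)))).
Before the if: ((t == -7 ==> 2*t < b + 8) ==> ((4*b + 12*t <= -16 ==> ((!(2*b + 6*t <= -2)) && ((b + 3*t >= 6 ==> 3*b + 9*t >= 21) <==> (!(2*b + 6*t < -4))))) && ((!(4*b + 12*t <= -16)) ==> ((b + 3*t >= 6 ==> 6*b + 18*t >= 0) <==> (!(4*b + 12*t < -18)))))) && ((!(t == -7 ==> 2*t < b + 8)) ==> ((8*t <= -12 ==> ((!(4*t <= 0)) && ((2*t >= 7 ==> 6*t >= 24) <==> (!(4*t < -2))))) && ((!(8*t <= -12)) ==> ((2*t >= 7 ==> 12*t >= 6) <==> (!(8*t < -14))))))
Before skip: ((t == -7 ==> 2*t < b + 8) ==> ((4*b + 12*t <= -16 ==> ((!(2*b + 6*t <= -2)) && ((b + 3*t >= 6 ==> 3*b + 9*t >= 21) <==> (!(2*b + 6*t < -4))))) && ((!(4*b + 12*t <= -16)) ==> ((b + 3*t >= 6 ==> 6*b + 18*t >= 0) <==> (!(4*b + 12*t < -18)))))) && ((!(t == -7 ==> 2*t < b + 8)) ==> ((8*t <= -12 ==> ((!(4*t <= 0)) && ((2*t >= 7 ==> 6*t >= 24) <==> (!(4*t < -2))))) && ((!(8*t <= -12)) ==> ((2*t >= 7 ==> 12*t >= 6) <==> (!(8*t < -14))))))
Before b := t - 4: ((t == -7 ==> t < 4) ==> ((16*t <= 0 ==> ((!(8*t <= 6)) && ((4*t >= 10 ==> 12*t >= 33) <==> (!(8*t < 4))))) && ((!(16*t <= 0)) ==> ((4*t >= 10 ==> 24*t >= 24) <==> (!(16*t < -2)))))) && ((!(t == -7 ==> t < 4)) ==> ((8*t <= -12 ==> ((!(4*t <= 0)) && ((2*t >= 7 ==> 6*t >= 24) <==> (!(4*t < -2))))) && ((!(8*t <= -12)) ==> ((2*t >= 7 ==> 12*t >= 6) <==> (!(8*t < -14))))))
Answer: WP = ((t == -7 ==> t < 4) ==> ((16*t <= 0 ==> ((!(8*t <= 6)) && ((4*t >= 10 ==> 12*t >= 33) <==> (!(8*t < 4))))) && ((!(16*t <= 0)) ==> ((4*t >= 10 ==> 24*t >= 24) <==> (!(16*t < -2)))))) && ((!(t == -7 ==> t < 4)) ==> ((8*t <= -12 ==> ((!(4*t <= 0)) && ((2*t >= 7 ==> 6*t >= 24) <==> (!(4*t < -2))))) && ((!(8*t <= -12)) ==> ((2*t >= 7 ==> 12*t >= 6) <==> (!(8*t < -14))))))


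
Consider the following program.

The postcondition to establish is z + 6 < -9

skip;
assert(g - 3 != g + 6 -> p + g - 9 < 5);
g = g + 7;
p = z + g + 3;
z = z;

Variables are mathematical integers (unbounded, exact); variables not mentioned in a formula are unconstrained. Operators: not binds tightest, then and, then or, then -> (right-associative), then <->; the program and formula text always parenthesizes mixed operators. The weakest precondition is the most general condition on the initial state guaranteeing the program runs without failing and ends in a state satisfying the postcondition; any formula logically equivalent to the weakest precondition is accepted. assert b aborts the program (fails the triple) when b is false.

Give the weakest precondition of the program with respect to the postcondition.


Working backward. After the program, the postcondition z + 6 < -9 must hold; in canonical form it is z < -15.
Before z := z: z < -15
Before p := z + g + 3: z < -15
Before g := g + 7: z < -15
Before assert g - 3 != g + 6 -> p + g - 9 < 5: g + p < 14 and z < -15
Before skip: g + p < 14 and z < -15
Answer: WP = g + p < 14 and z < -15


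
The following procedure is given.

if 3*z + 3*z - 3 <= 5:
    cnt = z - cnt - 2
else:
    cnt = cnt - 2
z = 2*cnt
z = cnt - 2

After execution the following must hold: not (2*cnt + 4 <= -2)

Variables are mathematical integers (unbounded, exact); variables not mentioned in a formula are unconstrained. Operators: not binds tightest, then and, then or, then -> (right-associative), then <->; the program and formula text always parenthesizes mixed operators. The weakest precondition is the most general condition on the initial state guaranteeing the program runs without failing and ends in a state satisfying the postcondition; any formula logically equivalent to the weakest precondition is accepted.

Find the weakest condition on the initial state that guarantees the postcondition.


Working backward. After the program, the postcondition not (2*cnt + 4 <= -2) must hold; in canonical form it is not (2*cnt <= -6).
Before z := cnt - 2: not (2*cnt <= -6)
Before z := 2*cnt: not (2*cnt <= -6)
Then branch requires not (2*z <= 2*cnt - 2); else branch requires not (2*cnt <= -2).
Before the if: (6*z <= 8 -> (not (2*z <= 2*cnt - 2))) and ((not (6*z <= 8)) -> (not (2*cnt <= -2)))
Answer: WP = (6*z <= 8 -> (not (2*z <= 2*cnt - 2))) and ((not (6*z <= 8)) -> (not (2*cnt <= -2)))


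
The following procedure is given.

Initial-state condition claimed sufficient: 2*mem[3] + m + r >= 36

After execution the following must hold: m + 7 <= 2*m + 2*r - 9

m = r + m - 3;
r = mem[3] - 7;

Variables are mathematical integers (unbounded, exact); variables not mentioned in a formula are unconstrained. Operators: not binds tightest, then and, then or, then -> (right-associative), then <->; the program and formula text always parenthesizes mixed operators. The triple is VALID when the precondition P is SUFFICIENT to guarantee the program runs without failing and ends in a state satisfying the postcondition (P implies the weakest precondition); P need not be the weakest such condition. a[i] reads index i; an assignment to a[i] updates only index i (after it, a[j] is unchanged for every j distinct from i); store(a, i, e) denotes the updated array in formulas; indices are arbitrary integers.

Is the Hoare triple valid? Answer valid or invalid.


Working backward. After the program, the postcondition m + 7 <= 2*m + 2*r - 9 must hold; in canonical form it is m + 2*r >= 16.
Before r := mem[3] - 7: 2*mem[3] + m >= 30
Before m := r + m - 3: 2*mem[3] + m + r >= 33
The weakest precondition is 2*mem[3] + m + r >= 33.
Check whether 2*mem[3] + m + r >= 36 implies it.
Every state satisfying the precondition satisfies the weakest precondition: the implication holds.
Answer: valid


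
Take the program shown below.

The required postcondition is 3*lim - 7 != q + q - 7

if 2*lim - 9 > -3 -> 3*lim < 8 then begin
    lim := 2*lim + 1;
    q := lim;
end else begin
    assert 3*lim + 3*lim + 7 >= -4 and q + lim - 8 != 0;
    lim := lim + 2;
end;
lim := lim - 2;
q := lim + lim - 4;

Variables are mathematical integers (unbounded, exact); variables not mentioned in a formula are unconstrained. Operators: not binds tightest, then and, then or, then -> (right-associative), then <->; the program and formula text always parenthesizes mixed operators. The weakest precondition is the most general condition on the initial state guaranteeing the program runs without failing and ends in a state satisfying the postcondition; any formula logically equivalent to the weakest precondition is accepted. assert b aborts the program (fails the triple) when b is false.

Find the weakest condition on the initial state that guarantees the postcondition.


Working backward. After the program, the postcondition 3*lim - 7 != q + q - 7 must hold; in canonical form it is 3*lim != 2*q.
Before q := lim + lim - 4: lim != 8
Before lim := lim - 2: lim != 10
Then branch requires 2*lim != 9; else branch requires 6*lim >= -11 and lim + q != 8 and lim != 8.
Before the if: ((2*lim > 6 -> 3*lim < 8) -> 2*lim != 9) and ((not (2*lim > 6 -> 3*lim < 8)) -> (6*lim >= -11 and lim + q != 8 and lim != 8))
Answer: WP = ((2*lim > 6 -> 3*lim < 8) -> 2*lim != 9) and ((not (2*lim > 6 -> 3*lim < 8)) -> (6*lim >= -11 and lim + q != 8 and lim != 8))


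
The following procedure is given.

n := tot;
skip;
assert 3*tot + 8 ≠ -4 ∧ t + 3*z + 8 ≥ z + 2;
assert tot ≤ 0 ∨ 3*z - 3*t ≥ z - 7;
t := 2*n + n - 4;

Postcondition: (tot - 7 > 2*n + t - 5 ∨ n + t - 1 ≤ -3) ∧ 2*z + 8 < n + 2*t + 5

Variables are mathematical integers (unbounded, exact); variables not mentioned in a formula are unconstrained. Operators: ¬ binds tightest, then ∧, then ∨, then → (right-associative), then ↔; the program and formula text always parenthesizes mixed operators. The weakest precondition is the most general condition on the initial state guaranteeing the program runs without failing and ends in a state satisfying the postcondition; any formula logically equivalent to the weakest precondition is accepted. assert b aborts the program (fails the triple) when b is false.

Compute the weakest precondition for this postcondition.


Working backward. After the program, the postcondition (tot - 7 > 2*n + t - 5 ∨ n + t - 1 ≤ -3) ∧ 2*z + 8 < n + 2*t + 5 must hold; in canonical form it is (tot > 2*n + t + 2 ∨ n + t ≤ -2) ∧ 2*z < n + 2*t - 3.
Before t := 2*n + n - 4: (tot > 5*n - 2 ∨ 4*n ≤ 2) ∧ 2*z < 7*n - 11
Before assert tot ≤ 0 ∨ 3*z - 3*t ≥ z - 7: (tot ≤ 0 ∨ 2*z ≥ 3*t - 7) ∧ (tot > 5*n - 2 ∨ 4*n ≤ 2) ∧ 2*z < 7*n - 11
Before assert 3*tot + 8 ≠ -4 ∧ t + 3*z + 8 ≥ z + 2: 3*tot ≠ -12 ∧ t + 2*z ≥ -6 ∧ (tot ≤ 0 ∨ 2*z ≥ 3*t - 7) ∧ (tot > 5*n - 2 ∨ 4*n ≤ 2) ∧ 2*z < 7*n - 11
Before skip: 3*tot ≠ -12 ∧ t + 2*z ≥ -6 ∧ (tot ≤ 0 ∨ 2*z ≥ 3*t - 7) ∧ (tot > 5*n - 2 ∨ 4*n ≤ 2) ∧ 2*z < 7*n - 11
Before n := tot: 3*tot ≠ -12 ∧ t + 2*z ≥ -6 ∧ (tot ≤ 0 ∨ 2*z ≥ 3*t - 7) ∧ (4*tot < 2 ∨ 4*tot ≤ 2) ∧ 2*z < 7*tot - 11
Answer: WP = 3*tot ≠ -12 ∧ t + 2*z ≥ -6 ∧ (tot ≤ 0 ∨ 2*z ≥ 3*t - 7) ∧ (4*tot < 2 ∨ 4*tot ≤ 2) ∧ 2*z < 7*tot - 11


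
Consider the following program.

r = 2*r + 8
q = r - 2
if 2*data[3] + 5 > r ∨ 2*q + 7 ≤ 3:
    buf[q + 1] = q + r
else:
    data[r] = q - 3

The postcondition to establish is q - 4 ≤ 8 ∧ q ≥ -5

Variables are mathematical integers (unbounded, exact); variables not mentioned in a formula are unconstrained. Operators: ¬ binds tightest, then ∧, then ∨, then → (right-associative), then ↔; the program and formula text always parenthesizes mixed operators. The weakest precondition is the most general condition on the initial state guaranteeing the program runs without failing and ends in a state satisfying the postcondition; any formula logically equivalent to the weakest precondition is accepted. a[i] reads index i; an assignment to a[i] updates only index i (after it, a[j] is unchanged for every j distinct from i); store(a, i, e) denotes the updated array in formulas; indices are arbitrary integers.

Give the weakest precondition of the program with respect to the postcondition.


Working backward. After the program, the postcondition q - 4 ≤ 8 ∧ q ≥ -5 must hold; in canonical form it is q ≤ 12 ∧ q ≥ -5.
Then branch requires q ≤ 12 ∧ q ≥ -5; else branch requires q ≤ 12 ∧ q ≥ -5.
Before the if: ((2*data[3] > r - 5 ∨ 2*q ≤ -4) → (q ≤ 12 ∧ q ≥ -5)) ∧ ((¬(2*data[3] > r - 5 ∨ 2*q ≤ -4)) → (q ≤ 12 ∧ q ≥ -5))
Before q := r - 2: ((2*data[3] > r - 5 ∨ 2*r ≤ 0) → (r ≤ 14 ∧ r ≥ -3)) ∧ ((¬(2*data[3] > r - 5 ∨ 2*r ≤ 0)) → (r ≤ 14 ∧ r ≥ -3))
Before r := 2*r + 8: ((2*data[3] > 2*r + 3 ∨ 4*r ≤ -16) → (2*r ≤ 6 ∧ 2*r ≥ -11)) ∧ ((¬(2*data[3] > 2*r + 3 ∨ 4*r ≤ -16)) → (2*r ≤ 6 ∧ 2*r ≥ -11))
Answer: WP = ((2*data[3] > 2*r + 3 ∨ 4*r ≤ -16) → (2*r ≤ 6 ∧ 2*r ≥ -11)) ∧ ((¬(2*data[3] > 2*r + 3 ∨ 4*r ≤ -16)) → (2*r ≤ 6 ∧ 2*r ≥ -11))


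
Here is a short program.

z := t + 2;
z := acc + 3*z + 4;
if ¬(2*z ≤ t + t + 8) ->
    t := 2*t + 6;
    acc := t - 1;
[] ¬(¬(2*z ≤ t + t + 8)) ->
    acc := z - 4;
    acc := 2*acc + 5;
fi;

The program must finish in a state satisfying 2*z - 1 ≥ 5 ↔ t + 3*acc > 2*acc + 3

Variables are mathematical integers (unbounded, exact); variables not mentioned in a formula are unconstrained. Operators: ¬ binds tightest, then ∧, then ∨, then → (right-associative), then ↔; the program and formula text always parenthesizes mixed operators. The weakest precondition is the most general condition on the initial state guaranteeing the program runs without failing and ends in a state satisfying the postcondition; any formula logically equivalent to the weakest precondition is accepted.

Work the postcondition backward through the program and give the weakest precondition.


Working backward. After the program, the postcondition 2*z - 1 ≥ 5 ↔ t + 3*acc > 2*acc + 3 must hold; in canonical form it is 2*z ≥ 6 ↔ acc + t > 3.
Then branch requires 2*z ≥ 6 ↔ 4*t > -8; else branch requires 2*z ≥ 6 ↔ t + 2*z > 6.
Before the if: ((¬(2*z ≤ 2*t + 8)) → (2*z ≥ 6 ↔ 4*t > -8)) ∧ (2*z ≤ 2*t + 8 → (2*z ≥ 6 ↔ t + 2*z > 6))
Before z := acc + 3*z + 4: ((¬(2*acc + 6*z ≤ 2*t)) → (2*acc + 6*z ≥ -2 ↔ 4*t > -8)) ∧ (2*acc + 6*z ≤ 2*t → (2*acc + 6*z ≥ -2 ↔ 2*acc + t + 6*z > -2))
Before z := t + 2: ((¬(2*acc + 4*t ≤ -12)) → (2*acc + 6*t ≥ -14 ↔ 4*t > -8)) ∧ (2*acc + 4*t ≤ -12 → (2*acc + 6*t ≥ -14 ↔ 2*acc + 7*t > -14))
Answer: WP = ((¬(2*acc + 4*t ≤ -12)) → (2*acc + 6*t ≥ -14 ↔ 4*t > -8)) ∧ (2*acc + 4*t ≤ -12 → (2*acc + 6*t ≥ -14 ↔ 2*acc + 7*t > -14))


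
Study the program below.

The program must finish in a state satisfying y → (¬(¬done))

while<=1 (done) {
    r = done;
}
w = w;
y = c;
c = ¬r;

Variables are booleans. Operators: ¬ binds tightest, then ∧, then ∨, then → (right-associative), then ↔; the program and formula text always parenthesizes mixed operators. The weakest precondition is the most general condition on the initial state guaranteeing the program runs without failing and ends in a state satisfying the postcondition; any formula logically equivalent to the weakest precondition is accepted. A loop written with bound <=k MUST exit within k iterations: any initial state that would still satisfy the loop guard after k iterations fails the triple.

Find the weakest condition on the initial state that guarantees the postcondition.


Working backward. After the program, the postcondition y → (¬(¬done)) must hold; in canonical form it is y → done.
Before c := ¬r: y → done
Before y := c: c → done
Before w := w: c → done
Before the loop (bound <=1), unroll the exhaustion recursion (WP_0 = exit-now case; WP_j = one more guarded iteration, up to j = 1):
  WP_0: (¬done) ∧ (c → done)
  WP_1: (done → ((¬done) ∧ (c → done))) ∧ ((¬done) → (c → done))
So before the loop: (done → ((¬done) ∧ (c → done))) ∧ ((¬done) → (c → done))
Answer: WP = (done → ((¬done) ∧ (c → done))) ∧ ((¬done) → (c → done))


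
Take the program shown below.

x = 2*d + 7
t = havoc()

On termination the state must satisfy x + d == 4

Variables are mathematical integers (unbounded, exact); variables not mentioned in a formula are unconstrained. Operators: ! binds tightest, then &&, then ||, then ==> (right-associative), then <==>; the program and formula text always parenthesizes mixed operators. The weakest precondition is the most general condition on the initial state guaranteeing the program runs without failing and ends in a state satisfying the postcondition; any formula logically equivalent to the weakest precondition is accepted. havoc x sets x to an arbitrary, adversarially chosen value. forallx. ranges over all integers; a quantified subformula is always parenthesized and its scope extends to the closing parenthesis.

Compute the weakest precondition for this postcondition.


Working backward. After the program, the postcondition x + d == 4 must hold; in canonical form it is d + x == 4.
Before havoc t: d + x == 4
Before x := 2*d + 7: 3*d == -3
Answer: WP = 3*d == -3


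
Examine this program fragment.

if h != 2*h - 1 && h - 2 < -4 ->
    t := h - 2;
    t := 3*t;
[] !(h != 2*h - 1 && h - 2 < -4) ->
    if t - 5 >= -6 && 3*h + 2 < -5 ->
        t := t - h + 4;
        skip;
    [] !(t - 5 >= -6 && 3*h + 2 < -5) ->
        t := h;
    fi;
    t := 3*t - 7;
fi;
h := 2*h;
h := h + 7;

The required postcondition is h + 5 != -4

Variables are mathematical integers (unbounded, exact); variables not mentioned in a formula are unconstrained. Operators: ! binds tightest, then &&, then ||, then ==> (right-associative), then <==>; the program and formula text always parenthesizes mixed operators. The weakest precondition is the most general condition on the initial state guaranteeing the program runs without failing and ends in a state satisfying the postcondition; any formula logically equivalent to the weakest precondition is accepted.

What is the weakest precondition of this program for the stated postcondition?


Working backward. After the program, the postcondition h + 5 != -4 must hold; in canonical form it is h != -9.
Before h := h + 7: h != -16
Before h := 2*h: 2*h != -16
Then branch requires 2*h != -16; else branch requires ((t >= -1 && 3*h < -7) ==> 2*h != -16) && ((!(t >= -1 && 3*h < -7)) ==> 2*h != -16).
Before the if: ((h != 1 && h < -2) ==> 2*h != -16) && ((!(h != 1 && h < -2)) ==> (((t >= -1 && 3*h < -7) ==> 2*h != -16) && ((!(t >= -1 && 3*h < -7)) ==> 2*h != -16)))
Answer: WP = ((h != 1 && h < -2) ==> 2*h != -16) && ((!(h != 1 && h < -2)) ==> (((t >= -1 && 3*h < -7) ==> 2*h != -16) && ((!(t >= -1 && 3*h < -7)) ==> 2*h != -16)))


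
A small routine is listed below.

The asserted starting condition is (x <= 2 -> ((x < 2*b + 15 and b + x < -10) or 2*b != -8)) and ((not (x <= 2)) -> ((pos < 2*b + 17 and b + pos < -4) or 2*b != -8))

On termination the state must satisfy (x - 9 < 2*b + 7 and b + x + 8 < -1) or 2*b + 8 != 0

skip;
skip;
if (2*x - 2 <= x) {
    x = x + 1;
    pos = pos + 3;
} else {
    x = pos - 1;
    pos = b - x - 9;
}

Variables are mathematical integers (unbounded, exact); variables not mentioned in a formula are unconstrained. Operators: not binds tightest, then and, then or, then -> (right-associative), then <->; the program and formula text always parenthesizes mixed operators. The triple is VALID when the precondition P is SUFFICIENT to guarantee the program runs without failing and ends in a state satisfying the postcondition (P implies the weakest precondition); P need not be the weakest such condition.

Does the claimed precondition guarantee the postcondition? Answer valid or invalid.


Working backward. After the program, the postcondition (x - 9 < 2*b + 7 and b + x + 8 < -1) or 2*b + 8 != 0 must hold; in canonical form it is (x < 2*b + 16 and b + x < -9) or 2*b != -8.
Then branch requires (x < 2*b + 15 and b + x < -10) or 2*b != -8; else branch requires (pos < 2*b + 17 and b + pos < -8) or 2*b != -8.
Before the if: (x <= 2 -> ((x < 2*b + 15 and b + x < -10) or 2*b != -8)) and ((not (x <= 2)) -> ((pos < 2*b + 17 and b + pos < -8) or 2*b != -8))
Before skip: (x <= 2 -> ((x < 2*b + 15 and b + x < -10) or 2*b != -8)) and ((not (x <= 2)) -> ((pos < 2*b + 17 and b + pos < -8) or 2*b != -8))
Before skip: (x <= 2 -> ((x < 2*b + 15 and b + x < -10) or 2*b != -8)) and ((not (x <= 2)) -> ((pos < 2*b + 17 and b + pos < -8) or 2*b != -8))
The weakest precondition is (x <= 2 -> ((x < 2*b + 15 and b + x < -10) or 2*b != -8)) and ((not (x <= 2)) -> ((pos < 2*b + 17 and b + pos < -8) or 2*b != -8)).
Check whether (x <= 2 -> ((x < 2*b + 15 and b + x < -10) or 2*b != -8)) and ((not (x <= 2)) -> ((pos < 2*b + 17 and b + pos < -4) or 2*b != -8)) implies it.
Countermodel: at the initial state b = -4, pos = -4, x = 3, the precondition holds but the weakest precondition fails.
Answer: invalid


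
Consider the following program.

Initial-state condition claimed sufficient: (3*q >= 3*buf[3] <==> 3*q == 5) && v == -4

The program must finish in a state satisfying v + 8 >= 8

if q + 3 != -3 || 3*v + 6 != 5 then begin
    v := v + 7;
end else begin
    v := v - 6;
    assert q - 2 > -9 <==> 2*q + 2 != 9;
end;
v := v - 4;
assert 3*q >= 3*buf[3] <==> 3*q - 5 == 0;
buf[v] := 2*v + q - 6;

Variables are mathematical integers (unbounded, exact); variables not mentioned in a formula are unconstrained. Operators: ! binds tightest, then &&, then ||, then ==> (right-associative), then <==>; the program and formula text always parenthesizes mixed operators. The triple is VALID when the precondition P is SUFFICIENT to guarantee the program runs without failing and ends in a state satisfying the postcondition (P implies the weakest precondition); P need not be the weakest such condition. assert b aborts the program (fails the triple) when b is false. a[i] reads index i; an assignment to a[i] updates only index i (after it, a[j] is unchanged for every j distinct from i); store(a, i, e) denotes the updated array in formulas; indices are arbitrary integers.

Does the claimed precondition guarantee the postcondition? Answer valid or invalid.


Working backward. After the program, the postcondition v + 8 >= 8 must hold; in canonical form it is v >= 0.
Before buf[v] := 2*v + q - 6: v >= 0
Before assert 3*q >= 3*buf[3] <==> 3*q - 5 == 0: (3*q >= 3*buf[3] <==> 3*q == 5) && v >= 0
Before v := v - 4: (3*q >= 3*buf[3] <==> 3*q == 5) && v >= 4
Then branch requires (3*q >= 3*buf[3] <==> 3*q == 5) && v >= -3; else branch requires (q > -7 <==> 2*q != 7) && (3*q >= 3*buf[3] <==> 3*q == 5) && v >= 10.
Before the if: ((q != -6 || 3*v != -1) ==> ((3*q >= 3*buf[3] <==> 3*q == 5) && v >= -3)) && ((!(q != -6 || 3*v != -1)) ==> ((q > -7 <==> 2*q != 7) && (3*q >= 3*buf[3] <==> 3*q == 5) && v >= 10))
The weakest precondition is ((q != -6 || 3*v != -1) ==> ((3*q >= 3*buf[3] <==> 3*q == 5) && v >= -3)) && ((!(q != -6 || 3*v != -1)) ==> ((q > -7 <==> 2*q != 7) && (3*q >= 3*buf[3] <==> 3*q == 5) && v >= 10)).
Check whether (3*q >= 3*buf[3] <==> 3*q == 5) && v == -4 implies it.
Countermodel: at the initial state buf = {[3] = 0, elsewhere 0}, q = -1, v = -4, the precondition holds but the weakest precondition fails.
Answer: invalid


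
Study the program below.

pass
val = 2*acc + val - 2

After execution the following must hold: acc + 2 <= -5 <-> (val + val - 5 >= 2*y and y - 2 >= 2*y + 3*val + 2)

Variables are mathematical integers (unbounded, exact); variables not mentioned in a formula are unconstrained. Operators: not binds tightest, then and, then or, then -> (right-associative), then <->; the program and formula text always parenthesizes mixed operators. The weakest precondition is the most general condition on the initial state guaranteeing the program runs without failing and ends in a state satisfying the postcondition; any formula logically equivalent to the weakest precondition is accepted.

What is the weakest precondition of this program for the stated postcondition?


Working backward. After the program, the postcondition acc + 2 <= -5 <-> (val + val - 5 >= 2*y and y - 2 >= 2*y + 3*val + 2) must hold; in canonical form it is acc <= -7 <-> (2*val >= 2*y + 5 and 3*val + y <= -4).
Before val := 2*acc + val - 2: acc <= -7 <-> (4*acc + 2*val >= 2*y + 9 and 6*acc + 3*val + y <= 2)
Before skip: acc <= -7 <-> (4*acc + 2*val >= 2*y + 9 and 6*acc + 3*val + y <= 2)
Answer: WP = acc <= -7 <-> (4*acc + 2*val >= 2*y + 9 and 6*acc + 3*val + y <= 2)


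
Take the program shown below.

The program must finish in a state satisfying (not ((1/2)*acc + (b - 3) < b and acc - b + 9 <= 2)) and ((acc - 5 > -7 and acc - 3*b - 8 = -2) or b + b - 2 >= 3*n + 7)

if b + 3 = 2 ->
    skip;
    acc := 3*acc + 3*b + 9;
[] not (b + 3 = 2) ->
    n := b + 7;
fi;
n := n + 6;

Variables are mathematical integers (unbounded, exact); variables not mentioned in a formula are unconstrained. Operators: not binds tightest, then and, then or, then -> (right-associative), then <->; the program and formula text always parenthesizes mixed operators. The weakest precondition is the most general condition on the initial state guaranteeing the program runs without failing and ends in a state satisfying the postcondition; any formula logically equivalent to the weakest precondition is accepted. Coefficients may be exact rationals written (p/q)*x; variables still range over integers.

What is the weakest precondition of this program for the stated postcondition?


Working backward. After the program, the postcondition (not ((1/2)*acc + (b - 3) < b and acc - b + 9 <= 2)) and ((acc - 5 > -7 and acc - 3*b - 8 = -2) or b + b - 2 >= 3*n + 7) must hold; in canonical form it is (not ((1/2)*acc < 3 and acc <= b - 7)) and ((acc > -2 and acc = 3*b + 6) or 2*b >= 3*n + 9).
Before n := n + 6: (not ((1/2)*acc < 3 and acc <= b - 7)) and ((acc > -2 and acc = 3*b + 6) or 2*b >= 3*n + 27)
Then branch requires (not ((3/2)*acc + (3/2)*b < -3/2 and 3*acc + 2*b <= -16)) and ((3*acc + 3*b > -11 and 3*acc = -3) or 2*b >= 3*n + 27); else branch requires (not ((1/2)*acc < 3 and acc <= b - 7)) and ((acc > -2 and acc = 3*b + 6) or b <= -48).
Before the if: (b = -1 -> ((not ((3/2)*acc + (3/2)*b < -3/2 and 3*acc + 2*b <= -16)) and ((3*acc + 3*b > -11 and 3*acc = -3) or 2*b >= 3*n + 27))) and ((not (b = -1)) -> ((not ((1/2)*acc < 3 and acc <= b - 7)) and ((acc > -2 and acc = 3*b + 6) or b <= -48)))
Answer: WP = (b = -1 -> ((not ((3/2)*acc + (3/2)*b < -3/2 and 3*acc + 2*b <= -16)) and ((3*acc + 3*b > -11 and 3*acc = -3) or 2*b >= 3*n + 27))) and ((not (b = -1)) -> ((not ((1/2)*acc < 3 and acc <= b - 7)) and ((acc > -2 and acc = 3*b + 6) or b <= -48)))


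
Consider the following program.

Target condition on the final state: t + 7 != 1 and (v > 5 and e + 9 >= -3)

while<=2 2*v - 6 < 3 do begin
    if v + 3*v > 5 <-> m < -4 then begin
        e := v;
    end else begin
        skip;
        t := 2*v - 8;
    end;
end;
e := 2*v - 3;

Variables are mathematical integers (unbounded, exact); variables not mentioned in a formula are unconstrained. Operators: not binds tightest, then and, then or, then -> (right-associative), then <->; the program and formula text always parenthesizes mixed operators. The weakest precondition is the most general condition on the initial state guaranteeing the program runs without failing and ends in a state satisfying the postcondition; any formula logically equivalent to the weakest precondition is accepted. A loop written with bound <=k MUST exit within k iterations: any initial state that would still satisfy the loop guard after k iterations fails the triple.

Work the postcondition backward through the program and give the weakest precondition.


Working backward. After the program, the postcondition t + 7 != 1 and (v > 5 and e + 9 >= -3) must hold; in canonical form it is t != -6 and v > 5 and e >= -12.
Before e := 2*v - 3: t != -6 and v > 5 and 2*v >= -9
Before the loop (bound <=2), unroll the exhaustion recursion (WP_0 = exit-now case; WP_j = one more guarded iteration, up to j = 2):
  WP_0: (not (2*v < 9)) and t != -6 and v > 5 and 2*v >= -9
  WP_1: (2*v < 9 -> (((4*v > 5 <-> m < -4) -> ((not (2*v < 9)) and t != -6 and v > 5 and 2*v >= -9)) and ((not (4*v > 5 <-> m < -4)) -> ((not (2*v < 9)) and 2*v != 2 and v > 5 and 2*v >= -9)))) and ((not (2*v < 9)) -> (t != -6 and v > 5 and 2*v >= -9))
  WP_2: (2*v < 9 -> (((4*v > 5 <-> m < -4) -> ((2*v < 9 -> (((4*v > 5 <-> m < -4) -> ((not (2*v < 9)) and t != -6 and v > 5 and 2*v >= -9)) and ((not (4*v > 5 <-> m < -4)) -> ((not (2*v < 9)) and 2*v != 2 and v > 5 and 2*v >= -9)))) and ((not (2*v < 9)) -> (t != -6 and v > 5 and 2*v >= -9)))) and ((not (4*v > 5 <-> m < -4)) -> ((2*v < 9 -> (((4*v > 5 <-> m < -4) -> ((not (2*v < 9)) and 2*v != 2 and v > 5 and 2*v >= -9)) and ((not (4*v > 5 <-> m < -4)) -> ((not (2*v < 9)) and 2*v != 2 and v > 5 and 2*v >= -9)))) and ((not (2*v < 9)) -> (2*v != 2 and v > 5 and 2*v >= -9)))))) and ((not (2*v < 9)) -> (t != -6 and v > 5 and 2*v >= -9))
So before the loop: (2*v < 9 -> (((4*v > 5 <-> m < -4) -> ((2*v < 9 -> (((4*v > 5 <-> m < -4) -> ((not (2*v < 9)) and t != -6 and v > 5 and 2*v >= -9)) and ((not (4*v > 5 <-> m < -4)) -> ((not (2*v < 9)) and 2*v != 2 and v > 5 and 2*v >= -9)))) and ((not (2*v < 9)) -> (t != -6 and v > 5 and 2*v >= -9)))) and ((not (4*v > 5 <-> m < -4)) -> ((2*v < 9 -> (((4*v > 5 <-> m < -4) -> ((not (2*v < 9)) and 2*v != 2 and v > 5 and 2*v >= -9)) and ((not (4*v > 5 <-> m < -4)) -> ((not (2*v < 9)) and 2*v != 2 and v > 5 and 2*v >= -9)))) and ((not (2*v < 9)) -> (2*v != 2 and v > 5 and 2*v >= -9)))))) and ((not (2*v < 9)) -> (t != -6 and v > 5 and 2*v >= -9))
Answer: WP = (2*v < 9 -> (((4*v > 5 <-> m < -4) -> ((2*v < 9 -> (((4*v > 5 <-> m < -4) -> ((not (2*v < 9)) and t != -6 and v > 5 and 2*v >= -9)) and ((not (4*v > 5 <-> m < -4)) -> ((not (2*v < 9)) and 2*v != 2 and v > 5 and 2*v >= -9)))) and ((not (2*v < 9)) -> (t != -6 and v > 5 and 2*v >= -9)))) and ((not (4*v > 5 <-> m < -4)) -> ((2*v < 9 -> (((4*v > 5 <-> m < -4) -> ((not (2*v < 9)) and 2*v != 2 and v > 5 and 2*v >= -9)) and ((not (4*v > 5 <-> m < -4)) -> ((not (2*v < 9)) and 2*v != 2 and v > 5 and 2*v >= -9)))) and ((not (2*v < 9)) -> (2*v != 2 and v > 5 and 2*v >= -9)))))) and ((not (2*v < 9)) -> (t != -6 and v > 5 and 2*v >= -9))


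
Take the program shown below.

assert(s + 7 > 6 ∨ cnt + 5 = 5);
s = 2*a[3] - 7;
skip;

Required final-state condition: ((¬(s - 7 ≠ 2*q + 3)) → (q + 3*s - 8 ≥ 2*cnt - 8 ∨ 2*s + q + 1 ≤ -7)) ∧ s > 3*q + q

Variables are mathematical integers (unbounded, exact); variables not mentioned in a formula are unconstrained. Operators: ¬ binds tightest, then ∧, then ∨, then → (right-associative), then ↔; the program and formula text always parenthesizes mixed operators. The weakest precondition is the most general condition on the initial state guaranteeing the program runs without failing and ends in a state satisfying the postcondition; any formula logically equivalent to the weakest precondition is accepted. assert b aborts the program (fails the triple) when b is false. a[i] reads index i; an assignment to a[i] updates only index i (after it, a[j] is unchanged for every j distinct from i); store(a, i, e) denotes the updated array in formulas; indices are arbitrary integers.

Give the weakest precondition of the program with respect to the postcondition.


Working backward. After the program, the postcondition ((¬(s - 7 ≠ 2*q + 3)) → (q + 3*s - 8 ≥ 2*cnt - 8 ∨ 2*s + q + 1 ≤ -7)) ∧ s > 3*q + q must hold; in canonical form it is ((¬(s ≠ 2*q + 10)) → (q + 3*s ≥ 2*cnt ∨ q + 2*s ≤ -8)) ∧ s > 4*q.
Before skip: ((¬(s ≠ 2*q + 10)) → (q + 3*s ≥ 2*cnt ∨ q + 2*s ≤ -8)) ∧ s > 4*q
Before s := 2*a[3] - 7: ((¬(2*a[3] ≠ 2*q + 17)) → (6*a[3] + q ≥ 2*cnt + 21 ∨ 4*a[3] + q ≤ 6)) ∧ 2*a[3] > 4*q + 7
Before assert s + 7 > 6 ∨ cnt + 5 = 5: (s > -1 ∨ cnt = 0) ∧ ((¬(2*a[3] ≠ 2*q + 17)) → (6*a[3] + q ≥ 2*cnt + 21 ∨ 4*a[3] + q ≤ 6)) ∧ 2*a[3] > 4*q + 7
Answer: WP = (s > -1 ∨ cnt = 0) ∧ ((¬(2*a[3] ≠ 2*q + 17)) → (6*a[3] + q ≥ 2*cnt + 21 ∨ 4*a[3] + q ≤ 6)) ∧ 2*a[3] > 4*q + 7


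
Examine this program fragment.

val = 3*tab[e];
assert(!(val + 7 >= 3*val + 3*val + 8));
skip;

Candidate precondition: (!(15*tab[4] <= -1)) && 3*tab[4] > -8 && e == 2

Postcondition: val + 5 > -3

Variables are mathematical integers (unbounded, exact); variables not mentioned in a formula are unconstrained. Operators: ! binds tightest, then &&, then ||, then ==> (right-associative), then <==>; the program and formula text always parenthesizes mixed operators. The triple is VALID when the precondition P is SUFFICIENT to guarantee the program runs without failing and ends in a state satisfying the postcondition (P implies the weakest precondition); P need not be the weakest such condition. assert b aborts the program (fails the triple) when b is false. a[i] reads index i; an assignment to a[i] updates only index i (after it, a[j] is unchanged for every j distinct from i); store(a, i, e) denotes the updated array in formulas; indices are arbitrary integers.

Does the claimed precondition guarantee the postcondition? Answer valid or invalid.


Working backward. After the program, the postcondition val + 5 > -3 must hold; in canonical form it is val > -8.
Before skip: val > -8
Before assert !(val + 7 >= 3*val + 3*val + 8): (!(5*val <= -1)) && val > -8
Before val := 3*tab[e]: (!(15*tab[e] <= -1)) && 3*tab[e] > -8
The weakest precondition is (!(15*tab[e] <= -1)) && 3*tab[e] > -8.
Check whether (!(15*tab[4] <= -1)) && 3*tab[4] > -8 && e == 2 implies it.
Countermodel: at the initial state e = 2, tab = {[2] = -1, [4] = 0, elsewhere 0}, the precondition holds but the weakest precondition fails.
Answer: invalid


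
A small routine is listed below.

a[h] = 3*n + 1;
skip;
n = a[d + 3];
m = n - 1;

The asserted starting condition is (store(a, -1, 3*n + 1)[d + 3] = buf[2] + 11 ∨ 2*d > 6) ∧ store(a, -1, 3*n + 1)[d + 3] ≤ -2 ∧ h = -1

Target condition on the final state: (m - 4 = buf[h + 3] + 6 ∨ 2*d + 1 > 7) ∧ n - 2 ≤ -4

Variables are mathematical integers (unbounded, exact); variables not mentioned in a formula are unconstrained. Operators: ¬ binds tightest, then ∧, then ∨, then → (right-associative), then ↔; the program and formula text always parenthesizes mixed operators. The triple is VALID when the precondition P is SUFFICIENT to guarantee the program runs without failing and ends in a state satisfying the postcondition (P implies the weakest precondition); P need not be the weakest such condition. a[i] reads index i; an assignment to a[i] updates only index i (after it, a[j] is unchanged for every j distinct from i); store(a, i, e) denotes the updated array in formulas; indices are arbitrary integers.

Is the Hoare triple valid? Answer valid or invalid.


Working backward. After the program, the postcondition (m - 4 = buf[h + 3] + 6 ∨ 2*d + 1 > 7) ∧ n - 2 ≤ -4 must hold; in canonical form it is (m = buf[h + 3] + 10 ∨ 2*d > 6) ∧ n ≤ -2.
Before m := n - 1: (n = buf[h + 3] + 11 ∨ 2*d > 6) ∧ n ≤ -2
Before n := a[d + 3]: (a[d + 3] = buf[h + 3] + 11 ∨ 2*d > 6) ∧ a[d + 3] ≤ -2
Before skip: (a[d + 3] = buf[h + 3] + 11 ∨ 2*d > 6) ∧ a[d + 3] ≤ -2
Before a[h] := 3*n + 1: (store(a, h, 3*n + 1)[d + 3] = buf[h + 3] + 11 ∨ 2*d > 6) ∧ store(a, h, 3*n + 1)[d + 3] ≤ -2
The weakest precondition is (store(a, h, 3*n + 1)[d + 3] = buf[h + 3] + 11 ∨ 2*d > 6) ∧ store(a, h, 3*n + 1)[d + 3] ≤ -2.
Check whether (store(a, -1, 3*n + 1)[d + 3] = buf[2] + 11 ∨ 2*d > 6) ∧ store(a, -1, 3*n + 1)[d + 3] ≤ -2 ∧ h = -1 implies it.
Every state satisfying the precondition satisfies the weakest precondition: the implication holds.
Answer: valid


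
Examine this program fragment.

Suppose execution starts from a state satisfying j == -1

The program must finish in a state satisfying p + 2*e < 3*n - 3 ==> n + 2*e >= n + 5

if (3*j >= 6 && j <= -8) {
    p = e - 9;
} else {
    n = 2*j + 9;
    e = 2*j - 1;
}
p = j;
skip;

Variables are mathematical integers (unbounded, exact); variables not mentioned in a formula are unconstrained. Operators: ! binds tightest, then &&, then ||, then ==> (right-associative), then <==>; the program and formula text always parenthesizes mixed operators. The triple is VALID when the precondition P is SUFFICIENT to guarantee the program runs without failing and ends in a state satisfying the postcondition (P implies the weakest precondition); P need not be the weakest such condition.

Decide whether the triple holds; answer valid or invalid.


Working backward. After the program, the postcondition p + 2*e < 3*n - 3 ==> n + 2*e >= n + 5 must hold; in canonical form it is 2*e + p < 3*n - 3 ==> 2*e >= 5.
Before skip: 2*e + p < 3*n - 3 ==> 2*e >= 5
Before p := j: 2*e + j < 3*n - 3 ==> 2*e >= 5
Then branch requires 2*e + j < 3*n - 3 ==> 2*e >= 5; else branch requires j > -26 ==> 4*j >= 7.
Before the if: ((3*j >= 6 && j <= -8) ==> (2*e + j < 3*n - 3 ==> 2*e >= 5)) && ((!(3*j >= 6 && j <= -8)) ==> (j > -26 ==> 4*j >= 7))
The weakest precondition is ((3*j >= 6 && j <= -8) ==> (2*e + j < 3*n - 3 ==> 2*e >= 5)) && ((!(3*j >= 6 && j <= -8)) ==> (j > -26 ==> 4*j >= 7)).
Check whether j == -1 implies it.
Countermodel: at the initial state e = 0, j = -1, n = 0, the precondition holds but the weakest precondition fails.
Answer: invalid


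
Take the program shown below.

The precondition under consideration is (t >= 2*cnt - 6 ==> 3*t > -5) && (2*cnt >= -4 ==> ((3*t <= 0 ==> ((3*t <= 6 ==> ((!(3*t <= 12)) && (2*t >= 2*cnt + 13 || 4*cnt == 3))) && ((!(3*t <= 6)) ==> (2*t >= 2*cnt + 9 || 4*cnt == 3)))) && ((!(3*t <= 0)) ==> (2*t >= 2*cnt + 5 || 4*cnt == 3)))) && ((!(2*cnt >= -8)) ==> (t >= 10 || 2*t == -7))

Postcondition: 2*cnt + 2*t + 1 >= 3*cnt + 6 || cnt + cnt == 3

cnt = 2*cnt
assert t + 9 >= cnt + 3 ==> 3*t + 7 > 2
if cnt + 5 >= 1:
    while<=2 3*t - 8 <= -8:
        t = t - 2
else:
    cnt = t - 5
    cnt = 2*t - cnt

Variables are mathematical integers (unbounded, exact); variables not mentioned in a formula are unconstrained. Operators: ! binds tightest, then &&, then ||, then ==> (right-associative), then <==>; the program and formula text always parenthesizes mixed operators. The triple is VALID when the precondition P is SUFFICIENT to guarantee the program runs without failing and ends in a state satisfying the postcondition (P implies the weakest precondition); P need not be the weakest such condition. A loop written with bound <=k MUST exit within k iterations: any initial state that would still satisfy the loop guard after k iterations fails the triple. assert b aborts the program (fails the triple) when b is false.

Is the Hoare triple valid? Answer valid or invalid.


Working backward. After the program, the postcondition 2*cnt + 2*t + 1 >= 3*cnt + 6 || cnt + cnt == 3 must hold; in canonical form it is 2*t >= cnt + 5 || 2*cnt == 3.
Then branch requires (3*t <= 0 ==> ((3*t <= 6 ==> ((!(3*t <= 12)) && (2*t >= cnt + 13 || 2*cnt == 3))) && ((!(3*t <= 6)) ==> (2*t >= cnt + 9 || 2*cnt == 3)))) && ((!(3*t <= 0)) ==> (2*t >= cnt + 5 || 2*cnt == 3)); else branch requires t >= 10 || 2*t == -7.
Before the if: (cnt >= -4 ==> ((3*t <= 0 ==> ((3*t <= 6 ==> ((!(3*t <= 12)) && (2*t >= cnt + 13 || 2*cnt == 3))) && ((!(3*t <= 6)) ==> (2*t >= cnt + 9 || 2*cnt == 3)))) && ((!(3*t <= 0)) ==> (2*t >= cnt + 5 || 2*cnt == 3)))) && ((!(cnt >= -4)) ==> (t >= 10 || 2*t == -7))
Before assert t + 9 >= cnt + 3 ==> 3*t + 7 > 2: (t >= cnt - 6 ==> 3*t > -5) && (cnt >= -4 ==> ((3*t <= 0 ==> ((3*t <= 6 ==> ((!(3*t <= 12)) && (2*t >= cnt + 13 || 2*cnt == 3))) && ((!(3*t <= 6)) ==> (2*t >= cnt + 9 || 2*cnt == 3)))) && ((!(3*t <= 0)) ==> (2*t >= cnt + 5 || 2*cnt == 3)))) && ((!(cnt >= -4)) ==> (t >= 10 || 2*t == -7))
Before cnt := 2*cnt: (t >= 2*cnt - 6 ==> 3*t > -5) && (2*cnt >= -4 ==> ((3*t <= 0 ==> ((3*t <= 6 ==> ((!(3*t <= 12)) && (2*t >= 2*cnt + 13 || 4*cnt == 3))) && ((!(3*t <= 6)) ==> (2*t >= 2*cnt + 9 || 4*cnt == 3)))) && ((!(3*t <= 0)) ==> (2*t >= 2*cnt + 5 || 4*cnt == 3)))) && ((!(2*cnt >= -4)) ==> (t >= 10 || 2*t == -7))
The weakest precondition is (t >= 2*cnt - 6 ==> 3*t > -5) && (2*cnt >= -4 ==> ((3*t <= 0 ==> ((3*t <= 6 ==> ((!(3*t <= 12)) && (2*t >= 2*cnt + 13 || 4*cnt == 3))) && ((!(3*t <= 6)) ==> (2*t >= 2*cnt + 9 || 4*cnt == 3)))) && ((!(3*t <= 0)) ==> (2*t >= 2*cnt + 5 || 4*cnt == 3)))) && ((!(2*cnt >= -4)) ==> (t >= 10 || 2*t == -7)).
Check whether (t >= 2*cnt - 6 ==> 3*t > -5) && (2*cnt >= -4 ==> ((3*t <= 0 ==> ((3*t <= 6 ==> ((!(3*t <= 12)) && (2*t >= 2*cnt + 13 || 4*cnt == 3))) && ((!(3*t <= 6)) ==> (2*t >= 2*cnt + 9 || 4*cnt == 3)))) && ((!(3*t <= 0)) ==> (2*t >= 2*cnt + 5 || 4*cnt == 3)))) && ((!(2*cnt >= -8)) ==> (t >= 10 || 2*t == -7)) implies it.
Countermodel: at the initial state cnt = -3, t = -13, the precondition holds but the weakest precondition fails.
Answer: invalid
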